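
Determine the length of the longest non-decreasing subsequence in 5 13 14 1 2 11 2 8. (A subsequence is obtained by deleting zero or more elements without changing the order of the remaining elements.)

One longest non-decreasing subsequence is 1, 2, 2, 8 (positions 4,5,7,8), of length 4; no longer one exists.

4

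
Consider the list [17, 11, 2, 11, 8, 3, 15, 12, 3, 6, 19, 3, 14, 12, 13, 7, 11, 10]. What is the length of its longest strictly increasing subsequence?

5

Scanning left to right, the best length ending at each element is: 17→1, 11→1, 2→1, 11→2, 8→2, 3→2, 15→3, 12→3, 3→2, 6→3, 19→4, 3→2, 14→4, 12→4, 13→5, 7→4, 11→5, 10→5.
So the longest increasing subsequence has length 5, e.g. 2, 3, 6, 12, 13.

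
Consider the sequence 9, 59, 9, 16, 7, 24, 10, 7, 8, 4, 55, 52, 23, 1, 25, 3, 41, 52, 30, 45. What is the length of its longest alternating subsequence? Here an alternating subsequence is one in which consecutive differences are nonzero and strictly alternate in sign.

Track the best alternating length ending on an up-step vs a down-step at each position: up/down = 1/1, 2/1, 1/3, 4/3, 1/5, 6/3, 6/7, 1/7, 8/7, 1/9, 10/3, 10/11, 10/11, 1/11, 12/11, 12/13, 14/11, 14/11, 14/15, 16/15.
The maximum over both is 16; one such subsequence is 9, 59, 9, 16, 7, 24, 7, 8, 4, 55, 23, 25, 3, 41, 30, 45.

16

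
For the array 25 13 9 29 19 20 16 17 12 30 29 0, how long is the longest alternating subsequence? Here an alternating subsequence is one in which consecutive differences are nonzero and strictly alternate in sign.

A longest alternating subsequence is 25, 13, 29, 19, 20, 16, 17, 12, 30, 29 (positions 1,2,4,5,6,7,8,9,10,11); its 9 consecutive differences strictly alternate in sign, and length 10 is optimal.

10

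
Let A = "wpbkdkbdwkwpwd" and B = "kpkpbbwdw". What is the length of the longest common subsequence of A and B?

5

A longest common subsequence is pbbdw (length 5); the LCS DP confirms no longer common subsequence exists.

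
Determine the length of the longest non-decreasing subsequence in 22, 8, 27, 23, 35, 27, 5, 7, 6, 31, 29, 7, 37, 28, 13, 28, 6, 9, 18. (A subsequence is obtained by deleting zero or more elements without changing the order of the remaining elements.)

Let dp[i] be the longest non-decreasing subsequence ending at position i. Then dp = [1, 1, 2, 2, 3, 3, 1, 2, 2, 4, 4, 3, 5, 4, 4, 5, 3, 4, 5].
The maximum is 5; one witness is 22, 27, 27, 31, 37 at positions 1,3,6,10,13.

5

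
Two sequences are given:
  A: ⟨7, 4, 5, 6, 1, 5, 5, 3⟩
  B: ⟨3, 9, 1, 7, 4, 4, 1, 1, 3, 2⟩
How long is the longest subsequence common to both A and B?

4

Backtracking the LCS table gives one alignment: 7 (A1,B4) → 4 (A2,B6) → 1 (A5,B8) → 3 (A8,B9).
So the longest common subsequence has length 4.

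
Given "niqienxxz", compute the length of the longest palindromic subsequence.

One longest palindromic subsequence is niqin (positions 1,2,3,4,6); it reads the same forward and backward, and the interval DP gives dp[1][9] = 5.

5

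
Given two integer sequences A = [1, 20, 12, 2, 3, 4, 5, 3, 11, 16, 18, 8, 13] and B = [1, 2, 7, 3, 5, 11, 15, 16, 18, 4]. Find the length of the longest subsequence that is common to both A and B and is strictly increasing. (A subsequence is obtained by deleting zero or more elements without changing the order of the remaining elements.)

7

For each value that appears in both, track the longest common increasing run ending there.
The best achievable length is 7; one witness is 1, 2, 3, 5, 11, 16, 18 (A-positions 1,4,5,7,9,10,11, B-positions 1,2,4,5,6,8,9).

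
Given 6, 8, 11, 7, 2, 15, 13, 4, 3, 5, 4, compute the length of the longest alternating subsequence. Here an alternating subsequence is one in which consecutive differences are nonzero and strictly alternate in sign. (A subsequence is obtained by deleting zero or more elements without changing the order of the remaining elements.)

7

Track the best alternating length ending on an up-step vs a down-step at each position: up/down = 1/1, 2/1, 2/1, 2/3, 1/3, 4/1, 4/5, 4/5, 4/5, 6/5, 6/7.
The maximum over both is 7; one such subsequence is 6, 8, 7, 15, 4, 5, 4.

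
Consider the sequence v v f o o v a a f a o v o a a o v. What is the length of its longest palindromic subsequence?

Using dp[i][j] = 2 + dp[i+1][j−1] if the ends match, else max(dp[i+1][j], dp[i][j−1]):
dp[1][17] = 11. A witness is voaaovoaaov at positions 1,4,7,8,11,12,13,14,15,16,17.

11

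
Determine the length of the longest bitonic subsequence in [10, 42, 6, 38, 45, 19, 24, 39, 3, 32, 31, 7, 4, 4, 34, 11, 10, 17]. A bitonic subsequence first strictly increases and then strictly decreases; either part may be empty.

Let inc[i] be the LIS ending at i and dec[i] the longest strictly decreasing subsequence starting at i. inc = [1, 2, 1, 2, 3, 2, 3, 4, 1, 4, 4, 2, 2, 2, 5, 3, 3, 4], dec = [3, 6, 2, 5, 6, 3, 3, 5, 1, 4, 3, 2, 1, 1, 3, 2, 1, 1].
max_i inc[i]+dec[i]−1 = 8, with one witness 10, 42, 45, 39, 32, 31, 11, 10.

8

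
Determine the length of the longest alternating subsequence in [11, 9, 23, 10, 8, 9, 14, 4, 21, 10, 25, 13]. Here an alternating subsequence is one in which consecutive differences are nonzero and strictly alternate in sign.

A longest alternating subsequence is 11, 9, 23, 8, 9, 4, 21, 10, 25, 13 (positions 1,2,3,5,6,8,9,10,11,12); its 9 consecutive differences strictly alternate in sign, and length 10 is optimal.

10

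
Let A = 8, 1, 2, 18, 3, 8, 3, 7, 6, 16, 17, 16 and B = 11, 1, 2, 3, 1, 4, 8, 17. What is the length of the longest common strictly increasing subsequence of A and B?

For each value that appears in both, track the longest common increasing run ending there.
The best achievable length is 5; one witness is 1, 2, 3, 8, 17 (A-positions 2,3,5,6,11, B-positions 2,3,4,7,8).

5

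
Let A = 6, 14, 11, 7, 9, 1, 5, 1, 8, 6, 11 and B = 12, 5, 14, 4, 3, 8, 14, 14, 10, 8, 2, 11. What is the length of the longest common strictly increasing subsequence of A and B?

For each value that appears in both, track the longest common increasing run ending there.
The best achievable length is 3; one witness is 5, 8, 11 (A-positions 7,9,11, B-positions 2,6,12).

3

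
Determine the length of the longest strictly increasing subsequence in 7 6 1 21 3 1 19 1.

Let dp[i] be the longest increasing subsequence ending at position i. Then dp = [1, 1, 1, 2, 2, 1, 3, 1].
The maximum is 3; one witness is 1, 3, 19 at positions 3,5,7.

3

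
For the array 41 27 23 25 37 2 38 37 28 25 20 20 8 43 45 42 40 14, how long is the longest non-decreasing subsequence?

6

One longest non-decreasing subsequence is 23, 25, 37, 38, 43, 45 (positions 3,4,5,7,14,15), of length 6; no longer one exists.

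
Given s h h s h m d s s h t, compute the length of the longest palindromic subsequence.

One longest palindromic subsequence is hsssh (positions 3,4,8,9,10); it reads the same forward and backward, and the interval DP gives dp[1][11] = 5.

5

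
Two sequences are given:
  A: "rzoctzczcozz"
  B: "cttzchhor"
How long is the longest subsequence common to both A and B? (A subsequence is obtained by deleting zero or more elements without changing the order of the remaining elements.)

5

Backtracking the LCS table gives one alignment: c (A4,B1) → t (A5,B3) → z (A6,B4) → c (A7,B5) → o (A10,B8).
So the longest common subsequence has length 5.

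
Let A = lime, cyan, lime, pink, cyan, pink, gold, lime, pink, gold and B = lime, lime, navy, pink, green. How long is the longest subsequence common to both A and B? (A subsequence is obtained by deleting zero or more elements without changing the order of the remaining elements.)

Backtracking the LCS table gives one alignment: lime (A1,B1) → lime (A3,B2) → pink (A4,B4).
So the longest common subsequence has length 3.

3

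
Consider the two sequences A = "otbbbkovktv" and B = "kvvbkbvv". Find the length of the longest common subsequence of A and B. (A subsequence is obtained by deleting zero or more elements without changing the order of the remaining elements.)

4

A longest common subsequence is bbvv (length 4); the LCS DP confirms no longer common subsequence exists.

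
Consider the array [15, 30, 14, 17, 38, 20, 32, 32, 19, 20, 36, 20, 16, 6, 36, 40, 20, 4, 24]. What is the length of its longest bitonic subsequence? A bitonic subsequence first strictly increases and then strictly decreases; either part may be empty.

One longest bitonic subsequence is 15, 17, 20, 32, 36, 20, 16, 6, 4 (positions 1,4,6,7,11,12,13,14,18): it rises to 36 then falls. Length 9 is optimal.

9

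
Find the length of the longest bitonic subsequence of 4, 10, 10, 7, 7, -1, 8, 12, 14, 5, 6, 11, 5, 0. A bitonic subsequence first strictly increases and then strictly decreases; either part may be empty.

8

One longest bitonic subsequence is 4, 7, 8, 12, 14, 11, 5, 0 (positions 1,4,7,8,9,12,13,14): it rises to 14 then falls. Length 8 is optimal.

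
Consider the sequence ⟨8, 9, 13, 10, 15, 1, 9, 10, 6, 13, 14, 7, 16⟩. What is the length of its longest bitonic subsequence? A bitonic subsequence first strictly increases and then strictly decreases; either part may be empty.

One longest bitonic subsequence is 8, 9, 13, 10, 9, 7 (positions 1,2,3,4,7,12): it rises to 13 then falls. Length 6 is optimal.

6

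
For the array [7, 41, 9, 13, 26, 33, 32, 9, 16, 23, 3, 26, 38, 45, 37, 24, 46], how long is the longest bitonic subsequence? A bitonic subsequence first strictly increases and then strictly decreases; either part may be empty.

10

One longest bitonic subsequence is 7, 9, 13, 16, 23, 26, 38, 45, 37, 24 (positions 1,3,4,9,10,12,13,14,15,16): it rises to 45 then falls. Length 10 is optimal.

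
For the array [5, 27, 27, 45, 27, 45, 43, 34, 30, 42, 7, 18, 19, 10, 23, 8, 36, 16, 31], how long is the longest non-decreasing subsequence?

6

Let dp[i] be the longest non-decreasing subsequence ending at position i. Then dp = [1, 2, 3, 4, 4, 5, 5, 5, 5, 6, 2, 3, 4, 3, 5, 3, 6, 4, 6].
The maximum is 6; one witness is 5, 27, 27, 27, 34, 42 at positions 1,2,3,5,8,10.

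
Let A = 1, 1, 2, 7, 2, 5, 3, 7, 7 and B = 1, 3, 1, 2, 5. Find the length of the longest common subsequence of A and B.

Backtracking the LCS table gives one alignment: 1 (A1,B1) → 1 (A2,B3) → 2 (A5,B4) → 5 (A6,B5).
So the longest common subsequence has length 4.

4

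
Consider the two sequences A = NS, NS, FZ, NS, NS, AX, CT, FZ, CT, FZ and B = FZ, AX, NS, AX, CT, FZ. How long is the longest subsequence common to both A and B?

5

A longest common subsequence is FZ, NS, AX, CT, FZ (length 5); the LCS DP confirms no longer common subsequence exists.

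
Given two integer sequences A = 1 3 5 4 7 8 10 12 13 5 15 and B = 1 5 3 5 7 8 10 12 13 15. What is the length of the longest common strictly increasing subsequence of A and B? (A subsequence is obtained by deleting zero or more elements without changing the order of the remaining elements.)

A longest common strictly increasing subsequence is 1, 3, 5, 7, 8, 10, 12, 13, 15 (length 9); it appears in order in both A and B, and no longer such subsequence exists.

9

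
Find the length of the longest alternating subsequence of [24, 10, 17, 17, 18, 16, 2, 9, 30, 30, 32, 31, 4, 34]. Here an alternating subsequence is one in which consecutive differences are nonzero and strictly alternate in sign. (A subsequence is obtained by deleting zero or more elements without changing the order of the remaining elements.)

7

Track the best alternating length ending on an up-step vs a down-step at each position: up/down = 1/1, 1/2, 3/2, 3/2, 3/2, 3/4, 1/4, 5/4, 5/1, 5/1, 5/1, 5/6, 5/6, 7/1.
The maximum over both is 7; one such subsequence is 24, 10, 17, 16, 32, 31, 34.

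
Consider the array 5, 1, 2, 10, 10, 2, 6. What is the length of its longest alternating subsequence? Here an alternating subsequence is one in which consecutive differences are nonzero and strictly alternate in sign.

A longest alternating subsequence is 5, 1, 10, 2, 6 (positions 1,2,4,6,7); its 4 consecutive differences strictly alternate in sign, and length 5 is optimal.

5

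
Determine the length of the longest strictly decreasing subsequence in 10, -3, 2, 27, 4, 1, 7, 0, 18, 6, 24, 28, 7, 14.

4

One longest decreasing subsequence is 10, 2, 1, 0 (positions 1,3,6,8), of length 4; no longer one exists.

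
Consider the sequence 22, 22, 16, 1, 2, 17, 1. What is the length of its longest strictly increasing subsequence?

Let dp[i] be the longest increasing subsequence ending at position i. Then dp = [1, 1, 1, 1, 2, 3, 1].
The maximum is 3; one witness is 1, 2, 17 at positions 4,5,6.

3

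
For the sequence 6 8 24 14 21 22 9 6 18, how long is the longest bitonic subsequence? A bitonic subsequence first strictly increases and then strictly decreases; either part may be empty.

7

Let inc[i] be the LIS ending at i and dec[i] the longest strictly decreasing subsequence starting at i. inc = [1, 2, 3, 3, 4, 5, 3, 1, 4], dec = [1, 2, 4, 3, 3, 3, 2, 1, 1].
max_i inc[i]+dec[i]−1 = 7, with one witness 6, 8, 14, 21, 22, 9, 6.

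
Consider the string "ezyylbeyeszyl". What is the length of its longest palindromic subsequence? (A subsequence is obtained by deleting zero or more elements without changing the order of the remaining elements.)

5

Using dp[i][j] = 2 + dp[i+1][j−1] if the ends match, else max(dp[i+1][j], dp[i][j−1]):
dp[1][13] = 5. A witness is lyzyl at positions 5,8,11,12,13.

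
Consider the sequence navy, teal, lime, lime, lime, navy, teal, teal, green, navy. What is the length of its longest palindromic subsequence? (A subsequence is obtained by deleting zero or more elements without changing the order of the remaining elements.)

One longest palindromic subsequence is navy teal lime lime lime teal navy (positions 1,2,3,4,5,8,10); it reads the same forward and backward, and the interval DP gives dp[1][10] = 7.

7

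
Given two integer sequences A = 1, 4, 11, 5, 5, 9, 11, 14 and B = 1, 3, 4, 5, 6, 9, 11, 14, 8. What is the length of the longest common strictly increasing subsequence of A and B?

A longest common strictly increasing subsequence is 1, 4, 5, 9, 11, 14 (length 6); it appears in order in both A and B, and no longer such subsequence exists.

6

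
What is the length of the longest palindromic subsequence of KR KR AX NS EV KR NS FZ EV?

One longest palindromic subsequence is EV FZ EV (positions 5,8,9); it reads the same forward and backward, and the interval DP gives dp[1][9] = 3.

3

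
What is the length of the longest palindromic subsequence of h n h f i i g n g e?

4

Using dp[i][j] = 2 + dp[i+1][j−1] if the ends match, else max(dp[i+1][j], dp[i][j−1]):
dp[1][10] = 4. A witness is niin at positions 2,5,6,8.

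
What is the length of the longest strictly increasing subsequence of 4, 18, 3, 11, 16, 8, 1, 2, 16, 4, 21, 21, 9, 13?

Let dp[i] be the longest increasing subsequence ending at position i. Then dp = [1, 2, 1, 2, 3, 2, 1, 2, 3, 3, 4, 4, 4, 5].
The maximum is 5; one witness is 1, 2, 4, 9, 13 at positions 7,8,10,13,14.

5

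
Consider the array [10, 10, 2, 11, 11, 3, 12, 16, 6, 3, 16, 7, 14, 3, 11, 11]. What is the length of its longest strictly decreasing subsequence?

Scanning left to right, the best length ending at each element is: 10→1, 10→1, 2→2, 11→1, 11→1, 3→2, 12→1, 16→1, 6→2, 3→3, 16→1, 7→2, 14→2, 3→3, 11→3, 11→3.
So the longest decreasing subsequence has length 3, e.g. 10, 6, 3.

3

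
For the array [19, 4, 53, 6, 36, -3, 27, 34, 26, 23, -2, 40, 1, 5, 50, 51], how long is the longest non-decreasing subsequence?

Let dp[i] be the longest non-decreasing subsequence ending at position i. Then dp = [1, 1, 2, 2, 3, 1, 3, 4, 3, 3, 2, 5, 3, 4, 6, 7].
The maximum is 7; one witness is 4, 6, 27, 34, 40, 50, 51 at positions 2,4,7,8,12,15,16.

7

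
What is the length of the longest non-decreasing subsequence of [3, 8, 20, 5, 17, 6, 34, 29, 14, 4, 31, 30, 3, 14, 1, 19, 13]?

Let dp[i] be the longest non-decreasing subsequence ending at position i. Then dp = [1, 2, 3, 2, 3, 3, 4, 4, 4, 2, 5, 5, 2, 5, 1, 6, 4].
The maximum is 6; one witness is 3, 5, 6, 14, 14, 19 at positions 1,4,6,9,14,16.

6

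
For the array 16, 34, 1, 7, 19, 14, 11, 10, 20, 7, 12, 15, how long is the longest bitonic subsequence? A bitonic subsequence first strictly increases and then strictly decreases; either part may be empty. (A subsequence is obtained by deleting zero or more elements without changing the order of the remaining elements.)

7

One longest bitonic subsequence is 16, 34, 19, 14, 11, 10, 7 (positions 1,2,5,6,7,8,10): it rises to 34 then falls. Length 7 is optimal.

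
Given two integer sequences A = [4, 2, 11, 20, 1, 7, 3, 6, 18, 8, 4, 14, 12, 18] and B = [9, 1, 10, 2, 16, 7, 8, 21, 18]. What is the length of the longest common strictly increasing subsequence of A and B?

4

For each value that appears in both, track the longest common increasing run ending there.
The best achievable length is 4; one witness is 1, 7, 8, 18 (A-positions 5,6,10,14, B-positions 2,6,7,9).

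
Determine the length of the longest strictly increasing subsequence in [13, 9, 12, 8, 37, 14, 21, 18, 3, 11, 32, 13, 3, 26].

5

Let dp[i] be the longest increasing subsequence ending at position i. Then dp = [1, 1, 2, 1, 3, 3, 4, 4, 1, 2, 5, 3, 1, 5].
The maximum is 5; one witness is 9, 12, 14, 21, 32 at positions 2,3,6,7,11.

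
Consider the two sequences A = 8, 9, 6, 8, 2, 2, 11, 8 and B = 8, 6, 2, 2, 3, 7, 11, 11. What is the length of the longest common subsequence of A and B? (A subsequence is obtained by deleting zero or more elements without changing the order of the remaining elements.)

5

Backtracking the LCS table gives one alignment: 8 (A1,B1) → 6 (A3,B2) → 2 (A5,B3) → 2 (A6,B4) → 11 (A7,B8).
So the longest common subsequence has length 5.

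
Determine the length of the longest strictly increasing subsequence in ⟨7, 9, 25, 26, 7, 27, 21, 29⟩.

6

Scanning left to right, the best length ending at each element is: 7→1, 9→2, 25→3, 26→4, 7→1, 27→5, 21→3, 29→6.
So the longest increasing subsequence has length 6, e.g. 7, 9, 25, 26, 27, 29.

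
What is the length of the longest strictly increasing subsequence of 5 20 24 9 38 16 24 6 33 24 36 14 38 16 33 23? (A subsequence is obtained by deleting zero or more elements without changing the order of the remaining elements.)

7

Let dp[i] be the longest increasing subsequence ending at position i. Then dp = [1, 2, 3, 2, 4, 3, 4, 2, 5, 4, 6, 3, 7, 4, 5, 5].
The maximum is 7; one witness is 5, 9, 16, 24, 33, 36, 38 at positions 1,4,6,7,9,11,13.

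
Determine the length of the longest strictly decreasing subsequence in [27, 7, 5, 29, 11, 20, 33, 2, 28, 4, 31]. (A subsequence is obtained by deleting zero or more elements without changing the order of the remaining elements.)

Let dp[i] be the longest decreasing subsequence ending at position i. Then dp = [1, 2, 3, 1, 2, 2, 1, 4, 2, 4, 2].
The maximum is 4; one witness is 27, 7, 5, 2 at positions 1,2,3,8.

4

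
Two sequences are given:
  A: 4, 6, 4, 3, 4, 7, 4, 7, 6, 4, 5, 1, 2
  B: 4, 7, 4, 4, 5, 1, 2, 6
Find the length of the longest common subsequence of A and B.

7

Backtracking the LCS table gives one alignment: 4 (A5,B1) → 7 (A6,B2) → 4 (A7,B3) → 4 (A10,B4) → 5 (A11,B5) → 1 (A12,B6) → 2 (A13,B7).
So the longest common subsequence has length 7.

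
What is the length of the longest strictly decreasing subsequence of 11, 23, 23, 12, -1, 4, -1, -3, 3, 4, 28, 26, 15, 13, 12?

One longest decreasing subsequence is 23, 12, 4, -1, -3 (positions 2,4,6,7,8), of length 5; no longer one exists.

5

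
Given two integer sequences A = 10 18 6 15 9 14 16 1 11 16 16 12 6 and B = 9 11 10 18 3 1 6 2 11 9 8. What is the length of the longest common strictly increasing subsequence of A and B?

2

A longest common strictly increasing subsequence is 9, 11 (length 2); it appears in order in both A and B, and no longer such subsequence exists.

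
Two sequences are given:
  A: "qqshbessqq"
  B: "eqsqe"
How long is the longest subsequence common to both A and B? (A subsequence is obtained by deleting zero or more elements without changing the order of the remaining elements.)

3

Backtracking the LCS table gives one alignment: q (A1,B2) → q (A2,B4) → e (A6,B5).
So the longest common subsequence has length 3.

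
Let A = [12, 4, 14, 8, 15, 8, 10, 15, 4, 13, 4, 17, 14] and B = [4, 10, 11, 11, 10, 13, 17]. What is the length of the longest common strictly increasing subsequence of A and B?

A longest common strictly increasing subsequence is 4, 10, 13, 17 (length 4); it appears in order in both A and B, and no longer such subsequence exists.

4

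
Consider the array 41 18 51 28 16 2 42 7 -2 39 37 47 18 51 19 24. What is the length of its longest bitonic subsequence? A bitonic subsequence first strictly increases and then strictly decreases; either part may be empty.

Let inc[i] be the LIS ending at i and dec[i] the longest strictly decreasing subsequence starting at i. inc = [1, 1, 2, 2, 1, 1, 3, 2, 1, 3, 3, 4, 3, 5, 4, 5], dec = [5, 4, 5, 4, 3, 2, 4, 2, 1, 3, 2, 2, 1, 2, 1, 1].
max_i inc[i]+dec[i]−1 = 6, with one witness 41, 51, 42, 39, 37, 24.

6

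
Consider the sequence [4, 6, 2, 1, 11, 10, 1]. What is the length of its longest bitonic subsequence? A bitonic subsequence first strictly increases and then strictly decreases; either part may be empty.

5

One longest bitonic subsequence is 4, 6, 11, 10, 1 (positions 1,2,5,6,7): it rises to 11 then falls. Length 5 is optimal.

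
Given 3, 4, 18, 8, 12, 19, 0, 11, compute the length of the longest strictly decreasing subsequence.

3

Scanning left to right, the best length ending at each element is: 3→1, 4→1, 18→1, 8→2, 12→2, 19→1, 0→3, 11→3.
So the longest decreasing subsequence has length 3, e.g. 18, 8, 0.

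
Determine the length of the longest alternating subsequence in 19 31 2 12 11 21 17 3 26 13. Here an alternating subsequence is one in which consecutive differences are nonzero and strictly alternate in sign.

Track the best alternating length ending on an up-step vs a down-step at each position: up/down = 1/1, 2/1, 1/3, 4/3, 4/5, 6/3, 6/7, 4/7, 8/3, 8/9.
The maximum over both is 9; one such subsequence is 19, 31, 2, 12, 11, 21, 17, 26, 13.

9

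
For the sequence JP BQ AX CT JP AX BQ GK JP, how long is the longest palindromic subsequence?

7

Using dp[i][j] = 2 + dp[i+1][j−1] if the ends match, else max(dp[i+1][j], dp[i][j−1]):
dp[1][9] = 7. A witness is JP BQ AX JP AX BQ JP at positions 1,2,3,5,6,7,9.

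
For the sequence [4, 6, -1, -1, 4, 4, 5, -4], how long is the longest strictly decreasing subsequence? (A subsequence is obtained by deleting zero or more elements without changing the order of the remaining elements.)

3

One longest decreasing subsequence is 4, -1, -4 (positions 1,3,8), of length 3; no longer one exists.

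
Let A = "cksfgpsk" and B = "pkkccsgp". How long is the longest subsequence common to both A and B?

Backtracking the LCS table gives one alignment: c (A1,B5) → s (A3,B6) → g (A5,B7) → p (A6,B8).
So the longest common subsequence has length 4.

4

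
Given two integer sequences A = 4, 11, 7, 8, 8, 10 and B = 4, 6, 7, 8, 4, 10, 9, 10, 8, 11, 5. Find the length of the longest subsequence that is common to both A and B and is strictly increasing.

4

For each value that appears in both, track the longest common increasing run ending there.
The best achievable length is 4; one witness is 4, 7, 8, 10 (A-positions 1,3,4,6, B-positions 1,3,4,6).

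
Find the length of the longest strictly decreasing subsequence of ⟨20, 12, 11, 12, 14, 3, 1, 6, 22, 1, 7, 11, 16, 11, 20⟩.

One longest decreasing subsequence is 20, 12, 11, 3, 1 (positions 1,2,3,6,7), of length 5; no longer one exists.

5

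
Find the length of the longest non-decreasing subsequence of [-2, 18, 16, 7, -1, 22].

Let dp[i] be the longest non-decreasing subsequence ending at position i. Then dp = [1, 2, 2, 2, 2, 3].
The maximum is 3; one witness is -2, 18, 22 at positions 1,2,6.

3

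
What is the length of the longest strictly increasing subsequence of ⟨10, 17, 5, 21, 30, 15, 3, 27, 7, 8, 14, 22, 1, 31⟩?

6

One longest increasing subsequence is 5, 7, 8, 14, 22, 31 (positions 3,9,10,11,12,14), of length 6; no longer one exists.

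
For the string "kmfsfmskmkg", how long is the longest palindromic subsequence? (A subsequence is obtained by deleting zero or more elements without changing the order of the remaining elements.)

7

Using dp[i][j] = 2 + dp[i+1][j−1] if the ends match, else max(dp[i+1][j], dp[i][j−1]):
dp[1][11] = 7. A witness is kmsmsmk at positions 1,2,4,6,7,9,10.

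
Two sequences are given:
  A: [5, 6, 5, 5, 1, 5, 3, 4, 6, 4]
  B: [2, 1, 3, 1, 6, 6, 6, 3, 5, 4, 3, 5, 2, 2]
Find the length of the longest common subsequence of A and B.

4

Backtracking the LCS table gives one alignment: 1 (A5,B2) → 3 (A7,B3) → 6 (A9,B7) → 4 (A10,B10).
So the longest common subsequence has length 4.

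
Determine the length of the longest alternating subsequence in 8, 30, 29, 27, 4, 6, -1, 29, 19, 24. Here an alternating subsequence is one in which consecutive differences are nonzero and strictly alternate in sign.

8

Track the best alternating length ending on an up-step vs a down-step at each position: up/down = 1/1, 2/1, 2/3, 2/3, 1/3, 4/3, 1/5, 6/3, 6/7, 8/7.
The maximum over both is 8; one such subsequence is 8, 30, 4, 6, -1, 29, 19, 24.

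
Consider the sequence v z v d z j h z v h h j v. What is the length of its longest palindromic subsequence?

Using dp[i][j] = 2 + dp[i+1][j−1] if the ends match, else max(dp[i+1][j], dp[i][j−1]):
dp[1][13] = 7. A witness is vjhhhjv at positions 1,6,7,10,11,12,13.

7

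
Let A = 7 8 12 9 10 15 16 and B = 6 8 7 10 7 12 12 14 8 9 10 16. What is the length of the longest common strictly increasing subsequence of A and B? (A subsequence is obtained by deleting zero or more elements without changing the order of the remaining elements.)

5

A longest common strictly increasing subsequence is 7, 8, 9, 10, 16 (length 5); it appears in order in both A and B, and no longer such subsequence exists.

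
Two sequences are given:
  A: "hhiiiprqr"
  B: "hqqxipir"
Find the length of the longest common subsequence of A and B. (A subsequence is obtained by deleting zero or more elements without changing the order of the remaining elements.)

A longest common subsequence is hiir (length 4); the LCS DP confirms no longer common subsequence exists.

4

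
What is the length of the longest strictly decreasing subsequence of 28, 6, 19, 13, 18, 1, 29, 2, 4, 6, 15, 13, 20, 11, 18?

6

Let dp[i] be the longest decreasing subsequence ending at position i. Then dp = [1, 2, 2, 3, 3, 4, 1, 4, 4, 4, 4, 5, 2, 6, 3].
The maximum is 6; one witness is 28, 19, 18, 15, 13, 11 at positions 1,3,5,11,12,14.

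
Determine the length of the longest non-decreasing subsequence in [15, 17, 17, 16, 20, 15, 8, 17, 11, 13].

4

Let dp[i] be the longest non-decreasing subsequence ending at position i. Then dp = [1, 2, 3, 2, 4, 2, 1, 4, 2, 3].
The maximum is 4; one witness is 15, 17, 17, 20 at positions 1,2,3,5.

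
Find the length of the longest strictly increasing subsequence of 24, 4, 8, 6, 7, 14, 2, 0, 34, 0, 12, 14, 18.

6

One longest increasing subsequence is 4, 6, 7, 12, 14, 18 (positions 2,4,5,11,12,13), of length 6; no longer one exists.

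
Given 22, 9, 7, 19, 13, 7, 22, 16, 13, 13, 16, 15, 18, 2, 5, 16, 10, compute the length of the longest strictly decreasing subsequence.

5

One longest decreasing subsequence is 22, 19, 13, 7, 2 (positions 1,4,5,6,14), of length 5; no longer one exists.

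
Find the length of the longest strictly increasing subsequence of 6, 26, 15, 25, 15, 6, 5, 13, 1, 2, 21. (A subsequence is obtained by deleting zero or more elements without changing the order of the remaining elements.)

3

One longest increasing subsequence is 6, 15, 25 (positions 1,3,4), of length 3; no longer one exists.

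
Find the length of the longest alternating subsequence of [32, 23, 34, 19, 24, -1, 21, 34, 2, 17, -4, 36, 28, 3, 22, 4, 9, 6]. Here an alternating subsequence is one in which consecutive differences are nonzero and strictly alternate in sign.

Track the best alternating length ending on an up-step vs a down-step at each position: up/down = 1/1, 1/2, 3/1, 1/4, 5/4, 1/6, 7/6, 7/1, 7/8, 9/8, 1/10, 11/1, 11/12, 11/12, 13/12, 13/14, 15/14, 15/16.
The maximum over both is 16; one such subsequence is 32, 23, 34, 19, 24, -1, 21, 2, 17, -4, 36, 3, 22, 4, 9, 6.

16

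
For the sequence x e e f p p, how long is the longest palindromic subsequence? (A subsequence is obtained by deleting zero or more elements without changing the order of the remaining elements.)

Using dp[i][j] = 2 + dp[i+1][j−1] if the ends match, else max(dp[i+1][j], dp[i][j−1]):
dp[1][6] = 2. A witness is pp at positions 5,6.

2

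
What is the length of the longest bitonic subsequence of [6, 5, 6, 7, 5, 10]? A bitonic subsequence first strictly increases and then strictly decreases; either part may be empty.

Let inc[i] be the LIS ending at i and dec[i] the longest strictly decreasing subsequence starting at i. inc = [1, 1, 2, 3, 1, 4], dec = [2, 1, 2, 2, 1, 1].
max_i inc[i]+dec[i]−1 = 4, with one witness 5, 6, 7, 5.

4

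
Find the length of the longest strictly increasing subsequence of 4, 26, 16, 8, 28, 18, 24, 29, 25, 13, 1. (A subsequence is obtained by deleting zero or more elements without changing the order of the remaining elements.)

5

Let dp[i] be the longest increasing subsequence ending at position i. Then dp = [1, 2, 2, 2, 3, 3, 4, 5, 5, 3, 1].
The maximum is 5; one witness is 4, 16, 18, 24, 29 at positions 1,3,6,7,8.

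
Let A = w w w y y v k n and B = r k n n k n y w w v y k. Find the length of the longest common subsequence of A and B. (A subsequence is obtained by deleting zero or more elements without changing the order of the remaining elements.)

A longest common subsequence is wwyk (length 4); the LCS DP confirms no longer common subsequence exists.

4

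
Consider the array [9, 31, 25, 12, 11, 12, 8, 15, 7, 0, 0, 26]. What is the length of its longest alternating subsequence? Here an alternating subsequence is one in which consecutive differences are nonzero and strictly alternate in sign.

A longest alternating subsequence is 9, 31, 11, 12, 8, 15, 7, 26 (positions 1,2,5,6,7,8,9,12); its 7 consecutive differences strictly alternate in sign, and length 8 is optimal.

8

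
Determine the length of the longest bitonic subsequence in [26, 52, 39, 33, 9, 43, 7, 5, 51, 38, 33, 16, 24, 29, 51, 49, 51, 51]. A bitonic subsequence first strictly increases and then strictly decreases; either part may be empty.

7

One longest bitonic subsequence is 26, 52, 39, 33, 9, 7, 5 (positions 1,2,3,4,5,7,8): it rises to 52 then falls. Length 7 is optimal.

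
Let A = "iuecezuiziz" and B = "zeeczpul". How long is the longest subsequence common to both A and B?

4

Backtracking the LCS table gives one alignment: e (A3,B3) → c (A4,B4) → z (A6,B5) → u (A7,B7).
So the longest common subsequence has length 4.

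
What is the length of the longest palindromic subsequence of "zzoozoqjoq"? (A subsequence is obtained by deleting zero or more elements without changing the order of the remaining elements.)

5

One longest palindromic subsequence is oozoo (positions 3,4,5,6,9); it reads the same forward and backward, and the interval DP gives dp[1][10] = 5.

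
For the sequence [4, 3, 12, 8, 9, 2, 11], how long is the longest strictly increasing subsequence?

Scanning left to right, the best length ending at each element is: 4→1, 3→1, 12→2, 8→2, 9→3, 2→1, 11→4.
So the longest increasing subsequence has length 4, e.g. 4, 8, 9, 11.

4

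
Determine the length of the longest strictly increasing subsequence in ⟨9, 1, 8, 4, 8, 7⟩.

3

Let dp[i] be the longest increasing subsequence ending at position i. Then dp = [1, 1, 2, 2, 3, 3].
The maximum is 3; one witness is 1, 4, 8 at positions 2,4,5.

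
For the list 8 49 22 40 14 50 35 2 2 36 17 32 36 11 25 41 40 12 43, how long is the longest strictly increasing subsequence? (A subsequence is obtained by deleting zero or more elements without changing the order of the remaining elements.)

Scanning left to right, the best length ending at each element is: 8→1, 49→2, 22→2, 40→3, 14→2, 50→4, 35→3, 2→1, 2→1, 36→4, 17→3, 32→4, 36→5, 11→2, 25→4, 41→6, 40→6, 12→3, 43→7.
So the longest increasing subsequence has length 7, e.g. 8, 14, 17, 32, 36, 41, 43.

7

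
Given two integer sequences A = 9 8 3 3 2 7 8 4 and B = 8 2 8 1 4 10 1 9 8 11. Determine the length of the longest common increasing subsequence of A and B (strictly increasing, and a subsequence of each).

2

For each value that appears in both, track the longest common increasing run ending there.
The best achievable length is 2; one witness is 2, 8 (A-positions 5,7, B-positions 2,3).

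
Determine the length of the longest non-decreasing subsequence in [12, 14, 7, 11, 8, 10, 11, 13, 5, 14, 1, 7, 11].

Let dp[i] be the longest non-decreasing subsequence ending at position i. Then dp = [1, 2, 1, 2, 2, 3, 4, 5, 1, 6, 1, 2, 5].
The maximum is 6; one witness is 7, 8, 10, 11, 13, 14 at positions 3,5,6,7,8,10.

6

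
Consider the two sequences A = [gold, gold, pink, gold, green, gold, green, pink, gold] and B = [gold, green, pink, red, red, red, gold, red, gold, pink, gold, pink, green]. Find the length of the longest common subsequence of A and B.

6

A longest common subsequence is gold, pink, gold, gold, pink, gold (length 6); the LCS DP confirms no longer common subsequence exists.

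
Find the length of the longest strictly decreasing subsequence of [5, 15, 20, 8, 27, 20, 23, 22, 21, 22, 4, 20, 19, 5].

Scanning left to right, the best length ending at each element is: 5→1, 15→1, 20→1, 8→2, 27→1, 20→2, 23→2, 22→3, 21→4, 22→3, 4→5, 20→5, 19→6, 5→7.
So the longest decreasing subsequence has length 7, e.g. 27, 23, 22, 21, 20, 19, 5.

7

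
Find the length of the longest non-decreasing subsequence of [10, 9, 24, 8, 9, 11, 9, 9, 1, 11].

5

Let dp[i] be the longest non-decreasing subsequence ending at position i. Then dp = [1, 1, 2, 1, 2, 3, 3, 4, 1, 5].
The maximum is 5; one witness is 9, 9, 9, 9, 11 at positions 2,5,7,8,10.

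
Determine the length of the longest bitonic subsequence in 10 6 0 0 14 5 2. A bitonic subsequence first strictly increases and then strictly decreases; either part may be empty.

Let inc[i] be the LIS ending at i and dec[i] the longest strictly decreasing subsequence starting at i. inc = [1, 1, 1, 1, 2, 2, 2], dec = [4, 3, 1, 1, 3, 2, 1].
max_i inc[i]+dec[i]−1 = 4, with one witness 10, 6, 5, 2.

4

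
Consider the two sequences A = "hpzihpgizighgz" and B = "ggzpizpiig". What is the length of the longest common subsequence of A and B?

A longest common subsequence is pzpiig (length 6); the LCS DP confirms no longer common subsequence exists.

6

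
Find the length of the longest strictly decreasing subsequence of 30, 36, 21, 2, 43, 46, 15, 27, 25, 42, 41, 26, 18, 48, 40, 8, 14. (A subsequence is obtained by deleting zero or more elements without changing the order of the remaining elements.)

6

One longest decreasing subsequence is 43, 42, 41, 26, 18, 8 (positions 5,10,11,12,13,16), of length 6; no longer one exists.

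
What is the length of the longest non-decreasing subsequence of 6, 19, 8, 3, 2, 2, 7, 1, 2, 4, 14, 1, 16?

6

Let dp[i] be the longest non-decreasing subsequence ending at position i. Then dp = [1, 2, 2, 1, 1, 2, 3, 1, 3, 4, 5, 2, 6].
The maximum is 6; one witness is 2, 2, 2, 4, 14, 16 at positions 5,6,9,10,11,13.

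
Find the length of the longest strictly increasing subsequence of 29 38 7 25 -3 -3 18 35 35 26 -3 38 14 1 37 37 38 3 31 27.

5

One longest increasing subsequence is 7, 25, 35, 37, 38 (positions 3,4,8,15,17), of length 5; no longer one exists.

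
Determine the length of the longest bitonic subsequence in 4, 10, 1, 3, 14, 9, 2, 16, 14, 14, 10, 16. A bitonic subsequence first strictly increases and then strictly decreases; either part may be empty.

Let inc[i] be the LIS ending at i and dec[i] the longest strictly decreasing subsequence starting at i. inc = [1, 2, 1, 2, 3, 3, 2, 4, 4, 4, 4, 5], dec = [3, 3, 1, 2, 3, 2, 1, 3, 2, 2, 1, 1].
max_i inc[i]+dec[i]−1 = 6, with one witness 4, 10, 14, 16, 14, 10.

6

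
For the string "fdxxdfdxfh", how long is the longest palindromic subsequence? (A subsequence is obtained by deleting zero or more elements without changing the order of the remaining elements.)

7

Using dp[i][j] = 2 + dp[i+1][j−1] if the ends match, else max(dp[i+1][j], dp[i][j−1]):
dp[1][10] = 7. A witness is fxdfdxf at positions 1,3,5,6,7,8,9.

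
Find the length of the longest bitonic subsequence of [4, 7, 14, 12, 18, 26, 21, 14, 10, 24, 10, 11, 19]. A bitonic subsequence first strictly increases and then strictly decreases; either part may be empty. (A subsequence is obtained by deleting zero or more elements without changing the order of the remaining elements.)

8

Let inc[i] be the LIS ending at i and dec[i] the longest strictly decreasing subsequence starting at i. inc = [1, 2, 3, 3, 4, 5, 5, 4, 3, 6, 3, 4, 5], dec = [1, 1, 3, 2, 3, 4, 3, 2, 1, 2, 1, 1, 1].
max_i inc[i]+dec[i]−1 = 8, with one witness 4, 7, 14, 18, 26, 21, 14, 11.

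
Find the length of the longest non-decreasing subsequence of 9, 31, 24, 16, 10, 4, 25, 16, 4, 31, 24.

4

Let dp[i] be the longest non-decreasing subsequence ending at position i. Then dp = [1, 2, 2, 2, 2, 1, 3, 3, 2, 4, 4].
The maximum is 4; one witness is 9, 24, 25, 31 at positions 1,3,7,10.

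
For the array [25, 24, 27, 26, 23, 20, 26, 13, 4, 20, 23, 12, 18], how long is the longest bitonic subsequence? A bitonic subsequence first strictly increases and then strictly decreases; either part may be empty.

One longest bitonic subsequence is 25, 27, 26, 23, 20, 13, 12 (positions 1,3,4,5,6,8,12): it rises to 27 then falls. Length 7 is optimal.

7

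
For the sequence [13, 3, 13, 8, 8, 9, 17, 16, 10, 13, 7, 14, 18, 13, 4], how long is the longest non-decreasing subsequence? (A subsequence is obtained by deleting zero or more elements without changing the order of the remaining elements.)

8

Scanning left to right, the best length ending at each element is: 13→1, 3→1, 13→2, 8→2, 8→3, 9→4, 17→5, 16→5, 10→5, 13→6, 7→2, 14→7, 18→8, 13→7, 4→2.
So the longest non-decreasing subsequence has length 8, e.g. 3, 8, 8, 9, 10, 13, 14, 18.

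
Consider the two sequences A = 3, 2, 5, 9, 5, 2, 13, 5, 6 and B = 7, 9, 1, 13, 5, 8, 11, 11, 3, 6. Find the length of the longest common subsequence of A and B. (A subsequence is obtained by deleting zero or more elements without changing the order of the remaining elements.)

A longest common subsequence is 9, 13, 5, 6 (length 4); the LCS DP confirms no longer common subsequence exists.

4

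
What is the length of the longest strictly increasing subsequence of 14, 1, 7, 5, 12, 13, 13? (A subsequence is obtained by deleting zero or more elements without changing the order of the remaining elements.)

Let dp[i] be the longest increasing subsequence ending at position i. Then dp = [1, 1, 2, 2, 3, 4, 4].
The maximum is 4; one witness is 1, 7, 12, 13 at positions 2,3,5,6.

4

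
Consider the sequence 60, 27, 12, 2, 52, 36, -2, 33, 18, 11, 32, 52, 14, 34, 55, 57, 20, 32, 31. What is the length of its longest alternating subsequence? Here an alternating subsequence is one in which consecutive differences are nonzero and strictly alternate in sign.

Track the best alternating length ending on an up-step vs a down-step at each position: up/down = 1/1, 1/2, 1/2, 1/2, 3/2, 3/4, 1/4, 5/4, 5/6, 5/6, 7/6, 7/2, 7/8, 9/8, 9/2, 9/2, 9/10, 11/10, 11/12.
The maximum over both is 12; one such subsequence is 60, 27, 52, -2, 33, 18, 32, 14, 34, 20, 32, 31.

12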